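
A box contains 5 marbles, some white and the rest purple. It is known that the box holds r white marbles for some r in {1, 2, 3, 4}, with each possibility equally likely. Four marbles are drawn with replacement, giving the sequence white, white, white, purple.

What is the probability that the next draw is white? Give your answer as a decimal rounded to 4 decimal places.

Under each hypothesis, the probability of the observed sequence is: P(data | r = 1) = (1/5)(1/5)(1/5)(4/5) = 0.0064; P(data | r = 2) = (2/5)(2/5)(2/5)(3/5) = 0.0384; P(data | r = 3) = (3/5)(3/5)(3/5)(2/5) = 0.0864; P(data | r = 4) = (4/5)(4/5)(4/5)(1/5) = 0.1024.
Weighting by the prior gives 1/4 · 0.0064 = 0.0016, 1/4 · 0.0384 = 0.0096, 1/4 · 0.0864 = 0.0216, 1/4 · 0.1024 = 0.0256; summing to 0.0584.
The posterior is then P(r = 1 | data) = 0.027397, P(r = 2 | data) = 0.16438, P(r = 3 | data) = 0.36986, P(r = 4 | data) = 0.43836.
Averaging over the posterior, P(white next | data) = (1/5)(0.027397) + (2/5)(0.16438) + (3/5)(0.36986) + (4/5)(0.43836) = 0.64384.

0.6438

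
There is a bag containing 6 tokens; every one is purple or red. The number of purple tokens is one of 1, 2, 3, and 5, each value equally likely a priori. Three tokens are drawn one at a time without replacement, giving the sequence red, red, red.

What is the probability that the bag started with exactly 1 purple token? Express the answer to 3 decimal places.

0.667

Under each hypothesis, the probability of the observed sequence is: P(data | r = 1) = (5/6)(4/5)(3/4) = 1/2; P(data | r = 2) = (4/6)(3/5)(2/4) = 1/5; P(data | r = 3) = (3/6)(2/5)(1/4) = 1/20; P(data | r = 5) = (1/6)(0/5) = 0.
Weighting by the prior gives 1/4 · 1/2 = 1/8, 1/4 · 1/5 = 1/20, 1/4 · 1/20 = 1/80, 1/4 · 0 = 0; these sum to 3/16.
Hence P(r = 1 | data) = (1/8) / (3/16) = 2/3.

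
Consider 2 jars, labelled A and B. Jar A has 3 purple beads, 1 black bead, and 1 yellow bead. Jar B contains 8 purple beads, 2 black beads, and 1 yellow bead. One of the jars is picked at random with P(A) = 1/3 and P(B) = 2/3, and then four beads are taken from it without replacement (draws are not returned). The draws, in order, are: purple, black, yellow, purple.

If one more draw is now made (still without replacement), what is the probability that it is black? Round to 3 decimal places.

For each hypothesis, P(data | H) works out to: P(data | jar A) = (3/5)(1/4)(1/3)(2/2) = 0.05; P(data | jar B) = (8/11)(2/10)(1/9)(7/8) = 0.014141.
Multiplying each by its prior: 1/3 · 0.05 = 0.016667, 2/3 · 0.014141 = 0.0094276; summing to 0.026094.
The posterior is then P(jar A | data) = 0.63871, P(jar B | data) = 0.36129.
So P(black next | data) = Σ P(black next | H) P(H | data) = (0)(0.63871) + (1/7)(0.36129) = 0.051613.

0.052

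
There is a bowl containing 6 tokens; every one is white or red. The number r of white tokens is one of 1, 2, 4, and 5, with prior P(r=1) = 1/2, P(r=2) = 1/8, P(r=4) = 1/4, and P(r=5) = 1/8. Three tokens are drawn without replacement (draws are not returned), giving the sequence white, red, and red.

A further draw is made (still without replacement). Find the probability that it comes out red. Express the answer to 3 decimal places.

0.800

For each hypothesis, P(data | H) works out to: P(data | r = 1) = (1/6)(5/5)(4/4) = 1/6; P(data | r = 2) = (2/6)(4/5)(3/4) = 1/5; P(data | r = 4) = (4/6)(2/5)(1/4) = 1/15; P(data | r = 5) = (5/6)(1/5)(0/4) = 0.
The prior-weighted likelihoods are 1/2 · 1/6 = 1/12, 1/8 · 1/5 = 1/40, 1/4 · 1/15 = 1/60, 1/8 · 0 = 0; these sum to 1/8.
The posterior is then P(r = 1 | data) = 2/3, P(r = 2 | data) = 1/5, P(r = 4 | data) = 2/15, P(r = 5 | data) = 0.
Averaging over the posterior, P(red next | data) = (1)(2/3) + (2/3)(1/5) + (0)(2/15) = 4/5.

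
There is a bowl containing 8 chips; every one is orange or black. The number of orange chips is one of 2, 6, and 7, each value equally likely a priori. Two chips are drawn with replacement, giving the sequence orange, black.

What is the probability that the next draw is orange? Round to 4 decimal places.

0.5847

The likelihood of the observed sequence under each hypothesis: P(data | r = 2) = (2/8)(6/8) = 3/16; P(data | r = 6) = (6/8)(2/8) = 3/16; P(data | r = 7) = (7/8)(1/8) = 7/64.
Multiplying each by its prior: 1/3 · 3/16 = 1/16, 1/3 · 3/16 = 1/16, 1/3 · 7/64 = 7/192; with total 31/192.
The posterior is then P(r = 2 | data) = 12/31, P(r = 6 | data) = 12/31, P(r = 7 | data) = 7/31.
So P(orange next | data) = Σ P(orange next | H) P(H | data) = (1/4)(12/31) + (3/4)(12/31) + (7/8)(7/31) = 145/248.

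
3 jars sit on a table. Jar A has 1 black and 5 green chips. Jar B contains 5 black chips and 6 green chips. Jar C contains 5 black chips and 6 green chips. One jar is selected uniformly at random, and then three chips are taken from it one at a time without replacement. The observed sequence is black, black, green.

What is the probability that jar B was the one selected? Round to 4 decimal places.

0.5000

Compute the likelihood of the observed sequence for each case: P(data | jar A) = (1/6)(0/5) = 0; P(data | jar B) = (5/11)(4/10)(6/9) = 4/33; P(data | jar C) = (5/11)(4/10)(6/9) = 4/33.
Weighting by the prior gives 1/3 · 0 = 0, 1/3 · 4/33 = 4/99, 1/3 · 4/33 = 4/99; these sum to 8/99.
So P(jar B | data) = (4/99) / (8/99) = 1/2.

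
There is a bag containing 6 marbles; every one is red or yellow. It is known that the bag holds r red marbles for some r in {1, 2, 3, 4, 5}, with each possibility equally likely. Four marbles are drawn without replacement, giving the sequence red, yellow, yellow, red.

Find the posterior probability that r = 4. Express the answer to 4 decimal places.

The likelihood of the observed sequence under each hypothesis: P(data | r = 1) = (1/6)(5/5)(4/4)(0/3) = 0; P(data | r = 2) = (2/6)(4/5)(3/4)(1/3) = 1/15; P(data | r = 3) = (3/6)(3/5)(2/4)(2/3) = 1/10; P(data | r = 4) = (4/6)(2/5)(1/4)(3/3) = 1/15; P(data | r = 5) = (5/6)(1/5)(0/4) = 0.
Weighting by the prior gives 1/5 · 0 = 0, 1/5 · 1/15 = 1/75, 1/5 · 1/10 = 1/50, 1/5 · 1/15 = 1/75, 1/5 · 0 = 0; these sum to 7/150.
So P(r = 4 | data) = (1/75) / (7/150) = 2/7.

0.2857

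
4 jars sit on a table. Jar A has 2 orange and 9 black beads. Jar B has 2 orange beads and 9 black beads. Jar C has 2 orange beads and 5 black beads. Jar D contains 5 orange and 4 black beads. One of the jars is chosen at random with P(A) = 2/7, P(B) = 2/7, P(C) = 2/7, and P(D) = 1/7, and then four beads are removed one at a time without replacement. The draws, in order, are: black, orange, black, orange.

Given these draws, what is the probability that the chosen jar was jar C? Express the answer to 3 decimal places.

The likelihood of the observed sequence under each hypothesis: P(data | jar A) = (9/11)(2/10)(8/9)(1/8) = 0.018182; P(data | jar B) = (9/11)(2/10)(8/9)(1/8) = 0.018182; P(data | jar C) = (5/7)(2/6)(4/5)(1/4) = 0.047619; P(data | jar D) = (4/9)(5/8)(3/7)(4/6) = 0.079365.
Weighting by the prior gives 2/7 · 0.018182 = 0.0051948, 2/7 · 0.018182 = 0.0051948, 2/7 · 0.047619 = 0.013605, 1/7 · 0.079365 = 0.011338; with total 0.035333.
So P(jar C | data) = (0.013605) / (0.035333) = 0.38506.

0.385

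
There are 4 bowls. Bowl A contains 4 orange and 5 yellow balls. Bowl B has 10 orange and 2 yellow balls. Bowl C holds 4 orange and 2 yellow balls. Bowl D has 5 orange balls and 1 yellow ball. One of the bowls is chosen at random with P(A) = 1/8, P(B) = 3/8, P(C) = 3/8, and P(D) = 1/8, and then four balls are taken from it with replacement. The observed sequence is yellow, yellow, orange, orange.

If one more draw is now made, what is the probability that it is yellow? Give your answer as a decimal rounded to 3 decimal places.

0.336

Compute the likelihood of the observed sequence for each case: P(data | bowl A) = (5/9)(5/9)(4/9)(4/9) = 0.060966; P(data | bowl B) = (2/12)(2/12)(10/12)(10/12) = 0.01929; P(data | bowl C) = (2/6)(2/6)(4/6)(4/6) = 0.049383; P(data | bowl D) = (1/6)(1/6)(5/6)(5/6) = 0.01929.
Weighting by the prior gives 1/8 · 0.060966 = 0.0076208, 3/8 · 0.01929 = 0.0072338, 3/8 · 0.049383 = 0.018519, 1/8 · 0.01929 = 0.0024113; these sum to 0.035784.
The posterior is then P(bowl A | data) = 0.21296, P(bowl B | data) = 0.20215, P(bowl C | data) = 0.5175, P(bowl D | data) = 0.067383.
The predictive probability is P(yellow next | data) = (5/9)(0.21296) + (1/6)(0.20215) + (1/3)(0.5175) + (1/6)(0.067383) = 0.33574.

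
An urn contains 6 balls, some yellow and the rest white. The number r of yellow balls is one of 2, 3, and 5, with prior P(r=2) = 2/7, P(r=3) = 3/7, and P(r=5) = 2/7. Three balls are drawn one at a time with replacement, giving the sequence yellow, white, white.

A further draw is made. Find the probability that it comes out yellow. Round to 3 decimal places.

Compute the likelihood of the observed sequence for each case: P(data | r = 2) = (2/6)(4/6)(4/6) = 0.14815; P(data | r = 3) = (3/6)(3/6)(3/6) = 0.125; P(data | r = 5) = (5/6)(1/6)(1/6) = 0.023148.
Multiplying each by its prior: 2/7 · 0.14815 = 0.042328, 3/7 · 0.125 = 0.053571, 2/7 · 0.023148 = 0.0066138; summing to 0.10251.
The posterior is then P(r = 2 | data) = 0.4129, P(r = 3 | data) = 0.52258, P(r = 5 | data) = 0.064516.
So P(yellow next | data) = Σ P(yellow next | H) P(H | data) = (1/3)(0.4129) + (1/2)(0.52258) + (5/6)(0.064516) = 0.45269.

0.453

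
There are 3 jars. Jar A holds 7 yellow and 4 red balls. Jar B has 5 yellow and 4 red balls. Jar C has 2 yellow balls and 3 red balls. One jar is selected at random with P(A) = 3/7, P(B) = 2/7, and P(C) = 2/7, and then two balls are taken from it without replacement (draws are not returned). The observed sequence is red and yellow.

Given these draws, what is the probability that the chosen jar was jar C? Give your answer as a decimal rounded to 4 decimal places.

For each hypothesis, P(data | H) works out to: P(data | jar A) = (4/11)(7/10) = 14/55; P(data | jar B) = (4/9)(5/8) = 5/18; P(data | jar C) = (3/5)(2/4) = 3/10.
The prior-weighted likelihoods are 3/7 · 14/55 = 6/55, 2/7 · 5/18 = 5/63, 2/7 · 3/10 = 3/35; with total 190/693.
Therefore the posterior P(jar C | data) = (3/35) / (190/693) = 297/950.

0.3126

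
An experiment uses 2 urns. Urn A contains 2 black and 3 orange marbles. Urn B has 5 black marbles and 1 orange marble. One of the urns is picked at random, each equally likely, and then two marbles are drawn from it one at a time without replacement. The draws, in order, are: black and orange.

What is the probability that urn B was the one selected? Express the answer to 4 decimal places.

0.3571

For each hypothesis, P(data | H) works out to: P(data | urn A) = (2/5)(3/4) = 3/10; P(data | urn B) = (5/6)(1/5) = 1/6.
Weighting by the prior gives 1/2 · 3/10 = 3/20, 1/2 · 1/6 = 1/12; with total 7/30.
Therefore the posterior P(urn B | data) = (1/12) / (7/30) = 5/14.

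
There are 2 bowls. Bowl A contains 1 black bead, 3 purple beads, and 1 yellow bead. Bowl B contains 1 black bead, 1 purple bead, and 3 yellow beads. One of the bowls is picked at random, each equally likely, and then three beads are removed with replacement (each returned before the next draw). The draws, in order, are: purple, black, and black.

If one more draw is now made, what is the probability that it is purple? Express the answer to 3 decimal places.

0.500

Under each hypothesis, the probability of the observed sequence is: P(data | bowl A) = (3/5)(1/5)(1/5) = 3/125; P(data | bowl B) = (1/5)(1/5)(1/5) = 1/125.
Weighting by the prior gives 1/2 · 3/125 = 3/250, 1/2 · 1/125 = 1/250; with total 2/125.
The posterior is then P(bowl A | data) = 3/4, P(bowl B | data) = 1/4.
So P(purple next | data) = Σ P(purple next | H) P(H | data) = (3/5)(3/4) + (1/5)(1/4) = 1/2.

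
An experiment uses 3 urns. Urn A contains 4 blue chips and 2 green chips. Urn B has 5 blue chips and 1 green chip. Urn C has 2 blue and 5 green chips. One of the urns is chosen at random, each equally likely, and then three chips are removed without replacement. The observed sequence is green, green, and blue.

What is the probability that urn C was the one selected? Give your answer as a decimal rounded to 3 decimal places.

0.741

The likelihood of the observed sequence under each hypothesis: P(data | urn A) = (2/6)(1/5)(4/4) = 1/15; P(data | urn B) = (1/6)(0/5) = 0; P(data | urn C) = (5/7)(4/6)(2/5) = 4/21.
The prior-weighted likelihoods are 1/3 · 1/15 = 1/45, 1/3 · 0 = 0, 1/3 · 4/21 = 4/63; with total 3/35.
Hence P(urn C | data) = (4/63) / (3/35) = 20/27.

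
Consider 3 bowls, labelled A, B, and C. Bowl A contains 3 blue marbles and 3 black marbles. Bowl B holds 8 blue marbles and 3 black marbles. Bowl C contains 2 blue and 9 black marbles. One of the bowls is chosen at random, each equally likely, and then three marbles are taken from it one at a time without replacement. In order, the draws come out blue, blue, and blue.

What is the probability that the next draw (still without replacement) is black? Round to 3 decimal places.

0.455

The likelihood of the observed sequence under each hypothesis: P(data | bowl A) = (3/6)(2/5)(1/4) = 0.05; P(data | bowl B) = (8/11)(7/10)(6/9) = 0.33939; P(data | bowl C) = (2/11)(1/10)(0/9) = 0.
The prior-weighted likelihoods are 1/3 · 0.05 = 0.016667, 1/3 · 0.33939 = 0.11313, 1/3 · 0 = 0; summing to 0.1298.
The posterior is then P(bowl A | data) = 0.1284, P(bowl B | data) = 0.8716, P(bowl C | data) = 0.
The predictive probability is P(black next | data) = (1)(0.1284) + (3/8)(0.8716) = 0.45525.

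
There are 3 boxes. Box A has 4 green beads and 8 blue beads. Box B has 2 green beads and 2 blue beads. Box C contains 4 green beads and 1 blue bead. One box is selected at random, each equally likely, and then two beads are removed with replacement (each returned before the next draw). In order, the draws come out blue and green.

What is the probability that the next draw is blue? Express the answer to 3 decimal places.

For each hypothesis, P(data | H) works out to: P(data | box A) = (8/12)(4/12) = 0.22222; P(data | box B) = (2/4)(2/4) = 0.25; P(data | box C) = (1/5)(4/5) = 0.16.
Weighting by the prior gives 1/3 · 0.22222 = 0.074074, 1/3 · 0.25 = 0.083333, 1/3 · 0.16 = 0.053333; with total 0.21074.
Normalising, the posterior is P(box A | data) = 0.35149, P(box B | data) = 0.39543, P(box C | data) = 0.25308.
So P(blue next | data) = Σ P(blue next | H) P(H | data) = (2/3)(0.35149) + (1/2)(0.39543) + (1/5)(0.25308) = 0.48266.

0.483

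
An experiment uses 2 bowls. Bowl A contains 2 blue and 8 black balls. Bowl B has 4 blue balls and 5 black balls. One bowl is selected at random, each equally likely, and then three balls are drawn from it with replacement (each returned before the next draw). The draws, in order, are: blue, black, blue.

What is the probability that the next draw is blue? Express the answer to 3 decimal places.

0.389

Under each hypothesis, the probability of the observed sequence is: P(data | bowl A) = (2/10)(8/10)(2/10) = 0.032; P(data | bowl B) = (4/9)(5/9)(4/9) = 0.10974.
Multiplying each by its prior: 1/2 · 0.032 = 0.016, 1/2 · 0.10974 = 0.05487; summing to 0.07087.
The posterior is then P(bowl A | data) = 0.22577, P(bowl B | data) = 0.77423.
The predictive probability is P(blue next | data) = (1/5)(0.22577) + (4/9)(0.77423) = 0.38926.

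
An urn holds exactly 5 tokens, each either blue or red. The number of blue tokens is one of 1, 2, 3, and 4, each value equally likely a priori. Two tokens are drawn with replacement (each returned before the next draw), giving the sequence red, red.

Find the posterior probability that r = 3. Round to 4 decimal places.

Compute the likelihood of the observed sequence for each case: P(data | r = 1) = (4/5)(4/5) = 16/25; P(data | r = 2) = (3/5)(3/5) = 9/25; P(data | r = 3) = (2/5)(2/5) = 4/25; P(data | r = 4) = (1/5)(1/5) = 1/25.
The prior-weighted likelihoods are 1/4 · 16/25 = 4/25, 1/4 · 9/25 = 9/100, 1/4 · 4/25 = 1/25, 1/4 · 1/25 = 1/100; these sum to 3/10.
So P(r = 3 | data) = (1/25) / (3/10) = 2/15.

0.1333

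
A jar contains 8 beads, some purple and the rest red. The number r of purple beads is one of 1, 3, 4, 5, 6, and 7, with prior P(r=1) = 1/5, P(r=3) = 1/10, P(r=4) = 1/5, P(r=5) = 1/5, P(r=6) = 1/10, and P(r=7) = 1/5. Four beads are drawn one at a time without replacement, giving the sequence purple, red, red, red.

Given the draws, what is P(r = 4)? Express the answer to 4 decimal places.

Compute the likelihood of the observed sequence for each case: P(data | r = 1) = (1/8)(7/7)(6/6)(5/5) = 0.125; P(data | r = 3) = (3/8)(5/7)(4/6)(3/5) = 0.10714; P(data | r = 4) = (4/8)(4/7)(3/6)(2/5) = 0.057143; P(data | r = 5) = (5/8)(3/7)(2/6)(1/5) = 0.017857; P(data | r = 6) = (6/8)(2/7)(1/6)(0/5) = 0; P(data | r = 7) = (7/8)(1/7)(0/6) = 0.
Weighting by the prior gives 1/5 · 0.125 = 0.025, 1/10 · 0.10714 = 0.010714, 1/5 · 0.057143 = 0.011429, 1/5 · 0.017857 = 0.0035714, 1/10 · 0 = 0, 1/5 · 0 = 0; summing to 0.050714.
By Bayes' rule, P(r = 4 | data) = (0.011429) / (0.050714) = 0.22535.

0.2254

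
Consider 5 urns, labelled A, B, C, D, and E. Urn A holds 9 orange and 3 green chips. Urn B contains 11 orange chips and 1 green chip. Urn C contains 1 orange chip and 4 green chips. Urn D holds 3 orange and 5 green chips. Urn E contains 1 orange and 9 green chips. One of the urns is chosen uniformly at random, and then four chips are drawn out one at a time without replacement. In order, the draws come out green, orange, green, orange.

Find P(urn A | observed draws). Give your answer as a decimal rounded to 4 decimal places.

0.3373

Under each hypothesis, the probability of the observed sequence is: P(data | urn A) = (3/12)(9/11)(2/10)(8/9) = 0.036364; P(data | urn B) = (1/12)(11/11)(0/10) = 0; P(data | urn C) = (4/5)(1/4)(3/3)(0/2) = 0; P(data | urn D) = (5/8)(3/7)(4/6)(2/5) = 0.071429; P(data | urn E) = (9/10)(1/9)(8/8)(0/7) = 0.
Multiplying each by its prior: 1/5 · 0.036364 = 0.0072727, 1/5 · 0 = 0, 1/5 · 0 = 0, 1/5 · 0.071429 = 0.014286, 1/5 · 0 = 0; with total 0.021558.
By Bayes' rule, P(urn A | data) = (0.0072727) / (0.021558) = 0.33735.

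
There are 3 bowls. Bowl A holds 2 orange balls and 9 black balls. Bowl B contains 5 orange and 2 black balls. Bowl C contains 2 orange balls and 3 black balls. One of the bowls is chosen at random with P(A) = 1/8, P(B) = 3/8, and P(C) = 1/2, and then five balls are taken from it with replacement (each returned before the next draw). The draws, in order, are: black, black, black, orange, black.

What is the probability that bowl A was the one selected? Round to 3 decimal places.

Under each hypothesis, the probability of the observed sequence is: P(data | bowl A) = (9/11)(9/11)(9/11)(2/11)(9/11) = 0.081477; P(data | bowl B) = (2/7)(2/7)(2/7)(5/7)(2/7) = 0.0047599; P(data | bowl C) = (3/5)(3/5)(3/5)(2/5)(3/5) = 0.05184.
Weighting by the prior gives 1/8 · 0.081477 = 0.010185, 3/8 · 0.0047599 = 0.001785, 1/2 · 0.05184 = 0.02592; with total 0.03789.
Hence P(bowl A | data) = (0.010185) / (0.03789) = 0.2688.

0.269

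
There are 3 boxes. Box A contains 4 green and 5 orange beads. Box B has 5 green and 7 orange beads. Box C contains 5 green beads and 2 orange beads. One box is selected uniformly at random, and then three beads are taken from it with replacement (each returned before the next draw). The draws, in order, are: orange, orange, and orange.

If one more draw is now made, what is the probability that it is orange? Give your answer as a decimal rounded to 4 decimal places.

Compute the likelihood of the observed sequence for each case: P(data | box A) = (5/9)(5/9)(5/9) = 0.17147; P(data | box B) = (7/12)(7/12)(7/12) = 0.1985; P(data | box C) = (2/7)(2/7)(2/7) = 0.023324.
The prior-weighted likelihoods are 1/3 · 0.17147 = 0.057156, 1/3 · 0.1985 = 0.066165, 1/3 · 0.023324 = 0.0077745; these sum to 0.1311.
Normalising, the posterior is P(box A | data) = 0.43599, P(box B | data) = 0.50471, P(box C | data) = 0.059304.
The predictive probability is P(orange next | data) = (5/9)(0.43599) + (7/12)(0.50471) + (2/7)(0.059304) = 0.55357.

0.5536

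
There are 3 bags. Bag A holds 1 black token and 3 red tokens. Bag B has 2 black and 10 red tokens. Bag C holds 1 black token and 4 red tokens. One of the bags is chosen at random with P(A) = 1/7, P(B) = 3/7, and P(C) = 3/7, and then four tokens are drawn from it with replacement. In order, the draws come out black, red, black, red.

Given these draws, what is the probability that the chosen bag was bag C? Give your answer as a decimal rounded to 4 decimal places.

The likelihood of the observed sequence under each hypothesis: P(data | bag A) = (1/4)(3/4)(1/4)(3/4) = 0.035156; P(data | bag B) = (2/12)(10/12)(2/12)(10/12) = 0.01929; P(data | bag C) = (1/5)(4/5)(1/5)(4/5) = 0.0256.
The prior-weighted likelihoods are 1/7 · 0.035156 = 0.0050223, 3/7 · 0.01929 = 0.0082672, 3/7 · 0.0256 = 0.010971; with total 0.024261.
Hence P(bag C | data) = (0.010971) / (0.024261) = 0.45223.

0.4522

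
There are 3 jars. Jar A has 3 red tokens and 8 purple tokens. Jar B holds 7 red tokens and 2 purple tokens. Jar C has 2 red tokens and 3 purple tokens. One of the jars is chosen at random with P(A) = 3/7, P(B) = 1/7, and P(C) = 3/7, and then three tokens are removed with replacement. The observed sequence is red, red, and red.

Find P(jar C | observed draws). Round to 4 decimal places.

The likelihood of the observed sequence under each hypothesis: P(data | jar A) = (3/11)(3/11)(3/11) = 0.020285; P(data | jar B) = (7/9)(7/9)(7/9) = 0.47051; P(data | jar C) = (2/5)(2/5)(2/5) = 0.064.
The prior-weighted likelihoods are 3/7 · 0.020285 = 0.0086938, 1/7 · 0.47051 = 0.067215, 3/7 · 0.064 = 0.027429; with total 0.10334.
By Bayes' rule, P(jar C | data) = (0.027429) / (0.10334) = 0.26543.

0.2654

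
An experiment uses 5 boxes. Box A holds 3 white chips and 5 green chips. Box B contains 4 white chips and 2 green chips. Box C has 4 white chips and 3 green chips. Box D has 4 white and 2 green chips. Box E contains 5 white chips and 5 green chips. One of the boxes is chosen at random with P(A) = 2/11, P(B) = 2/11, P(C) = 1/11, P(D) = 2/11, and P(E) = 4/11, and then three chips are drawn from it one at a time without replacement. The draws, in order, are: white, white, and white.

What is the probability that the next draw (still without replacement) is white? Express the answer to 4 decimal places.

For each hypothesis, P(data | H) works out to: P(data | box A) = (3/8)(2/7)(1/6) = 1/56; P(data | box B) = (4/6)(3/5)(2/4) = 1/5; P(data | box C) = (4/7)(3/6)(2/5) = 4/35; P(data | box D) = (4/6)(3/5)(2/4) = 1/5; P(data | box E) = (5/10)(4/9)(3/8) = 1/12.
The prior-weighted likelihoods are 2/11 · 1/56 = 1/308, 2/11 · 1/5 = 2/55, 1/11 · 4/35 = 4/385, 2/11 · 1/5 = 2/55, 4/11 · 1/12 = 1/33; summing to 7/60.
Dividing through by the total gives posterior P(box A | data) = 15/539, P(box B | data) = 24/77, P(box C | data) = 48/539, P(box D | data) = 24/77, P(box E | data) = 20/77.
Averaging over the posterior, P(white next | data) = (0)(15/539) + (1/3)(24/77) + (1/4)(48/539) + (1/3)(24/77) + (2/7)(20/77) = 164/539.

0.3043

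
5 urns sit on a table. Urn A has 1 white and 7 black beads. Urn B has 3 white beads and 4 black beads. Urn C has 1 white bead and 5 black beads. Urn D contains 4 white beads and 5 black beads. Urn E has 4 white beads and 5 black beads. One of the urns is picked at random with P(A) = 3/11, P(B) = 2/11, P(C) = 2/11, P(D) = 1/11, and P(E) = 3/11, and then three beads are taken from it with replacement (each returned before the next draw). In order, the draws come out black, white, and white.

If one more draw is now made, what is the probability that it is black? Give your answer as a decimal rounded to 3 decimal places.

0.595

The likelihood of the observed sequence under each hypothesis: P(data | urn A) = (7/8)(1/8)(1/8) = 0.013672; P(data | urn B) = (4/7)(3/7)(3/7) = 0.10496; P(data | urn C) = (5/6)(1/6)(1/6) = 0.023148; P(data | urn D) = (5/9)(4/9)(4/9) = 0.10974; P(data | urn E) = (5/9)(4/9)(4/9) = 0.10974.
The prior-weighted likelihoods are 3/11 · 0.013672 = 0.0037287, 2/11 · 0.10496 = 0.019083, 2/11 · 0.023148 = 0.0042088, 1/11 · 0.10974 = 0.0099763, 3/11 · 0.10974 = 0.029929; these sum to 0.066926.
Normalising, the posterior is P(urn A | data) = 0.055714, P(urn B | data) = 0.28514, P(urn C | data) = 0.062887, P(urn D | data) = 0.14907, P(urn E | data) = 0.4472.
So P(black next | data) = Σ P(black next | H) P(H | data) = (7/8)(0.055714) + (4/7)(0.28514) + (5/6)(0.062887) + (5/9)(0.14907) + (5/9)(0.4472) = 0.59535.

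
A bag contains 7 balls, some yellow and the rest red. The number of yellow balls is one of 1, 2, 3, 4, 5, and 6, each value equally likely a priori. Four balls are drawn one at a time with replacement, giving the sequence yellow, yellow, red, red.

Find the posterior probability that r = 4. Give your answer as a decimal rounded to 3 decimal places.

The likelihood of the observed sequence under each hypothesis: P(data | r = 1) = (1/7)(1/7)(6/7)(6/7) = 0.014994; P(data | r = 2) = (2/7)(2/7)(5/7)(5/7) = 0.041649; P(data | r = 3) = (3/7)(3/7)(4/7)(4/7) = 0.059975; P(data | r = 4) = (4/7)(4/7)(3/7)(3/7) = 0.059975; P(data | r = 5) = (5/7)(5/7)(2/7)(2/7) = 0.041649; P(data | r = 6) = (6/7)(6/7)(1/7)(1/7) = 0.014994.
The prior-weighted likelihoods are 1/6 · 0.014994 = 0.002499, 1/6 · 0.041649 = 0.0069416, 1/6 · 0.059975 = 0.0099958, 1/6 · 0.059975 = 0.0099958, 1/6 · 0.041649 = 0.0069416, 1/6 · 0.014994 = 0.002499; these sum to 0.038873.
So P(r = 4 | data) = (0.0099958) / (0.038873) = 0.25714.

0.257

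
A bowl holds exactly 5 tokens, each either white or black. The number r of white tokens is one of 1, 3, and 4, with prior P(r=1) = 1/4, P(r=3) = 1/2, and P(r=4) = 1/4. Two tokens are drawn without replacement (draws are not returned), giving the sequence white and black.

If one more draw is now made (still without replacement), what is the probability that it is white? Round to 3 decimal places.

For each hypothesis, P(data | H) works out to: P(data | r = 1) = (1/5)(4/4) = 1/5; P(data | r = 3) = (3/5)(2/4) = 3/10; P(data | r = 4) = (4/5)(1/4) = 1/5.
Multiplying each by its prior: 1/4 · 1/5 = 1/20, 1/2 · 3/10 = 3/20, 1/4 · 1/5 = 1/20; summing to 1/4.
The posterior is then P(r = 1 | data) = 1/5, P(r = 3 | data) = 3/5, P(r = 4 | data) = 1/5.
The predictive probability is P(white next | data) = (0)(1/5) + (2/3)(3/5) + (1)(1/5) = 3/5.

0.600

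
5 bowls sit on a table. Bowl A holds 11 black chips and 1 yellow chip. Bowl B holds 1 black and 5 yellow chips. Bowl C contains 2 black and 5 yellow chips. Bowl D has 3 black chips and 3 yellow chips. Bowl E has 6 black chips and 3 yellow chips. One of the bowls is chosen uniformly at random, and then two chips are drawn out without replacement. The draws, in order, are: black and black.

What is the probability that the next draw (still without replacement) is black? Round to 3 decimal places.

0.693

Compute the likelihood of the observed sequence for each case: P(data | bowl A) = (11/12)(10/11) = 0.83333; P(data | bowl B) = (1/6)(0/5) = 0; P(data | bowl C) = (2/7)(1/6) = 0.047619; P(data | bowl D) = (3/6)(2/5) = 0.2; P(data | bowl E) = (6/9)(5/8) = 0.41667.
Multiplying each by its prior: 1/5 · 0.83333 = 0.16667, 1/5 · 0 = 0, 1/5 · 0.047619 = 0.0095238, 1/5 · 0.2 = 0.04, 1/5 · 0.41667 = 0.083333; with total 0.29952.
Normalising, the posterior is P(bowl A | data) = 0.55644, P(bowl B | data) = 0, P(bowl C | data) = 0.031797, P(bowl D | data) = 0.13355, P(bowl E | data) = 0.27822.
Averaging over the posterior, P(black next | data) = (9/10)(0.55644) + (0)(0.031797) + (1/4)(0.13355) + (4/7)(0.27822) = 0.69316.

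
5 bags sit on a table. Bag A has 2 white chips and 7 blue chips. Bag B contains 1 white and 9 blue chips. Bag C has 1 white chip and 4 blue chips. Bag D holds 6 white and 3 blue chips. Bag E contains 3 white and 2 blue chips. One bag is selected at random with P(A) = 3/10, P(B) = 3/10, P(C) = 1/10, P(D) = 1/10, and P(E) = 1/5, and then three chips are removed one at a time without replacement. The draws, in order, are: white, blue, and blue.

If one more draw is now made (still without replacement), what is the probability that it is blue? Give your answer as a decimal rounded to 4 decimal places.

0.7303

For each hypothesis, P(data | H) works out to: P(data | bag A) = (2/9)(7/8)(6/7) = 1/6; P(data | bag B) = (1/10)(9/9)(8/8) = 1/10; P(data | bag C) = (1/5)(4/4)(3/3) = 1/5; P(data | bag D) = (6/9)(3/8)(2/7) = 1/14; P(data | bag E) = (3/5)(2/4)(1/3) = 1/10.
The prior-weighted likelihoods are 3/10 · 1/6 = 1/20, 3/10 · 1/10 = 3/100, 1/10 · 1/5 = 1/50, 1/10 · 1/14 = 1/140, 1/5 · 1/10 = 1/50; these sum to 89/700.
Normalising, the posterior is P(bag A | data) = 35/89, P(bag B | data) = 21/89, P(bag C | data) = 14/89, P(bag D | data) = 5/89, P(bag E | data) = 14/89.
So P(blue next | data) = Σ P(blue next | H) P(H | data) = (5/6)(35/89) + (1)(21/89) + (1)(14/89) + (1/6)(5/89) + (0)(14/89) = 65/89.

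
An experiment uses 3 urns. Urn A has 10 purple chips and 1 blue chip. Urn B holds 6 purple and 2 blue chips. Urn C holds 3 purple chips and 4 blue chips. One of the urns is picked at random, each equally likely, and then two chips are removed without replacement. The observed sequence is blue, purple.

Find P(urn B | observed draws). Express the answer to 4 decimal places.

Compute the likelihood of the observed sequence for each case: P(data | urn A) = (1/11)(10/10) = 1/11; P(data | urn B) = (2/8)(6/7) = 3/14; P(data | urn C) = (4/7)(3/6) = 2/7.
The prior-weighted likelihoods are 1/3 · 1/11 = 1/33, 1/3 · 3/14 = 1/14, 1/3 · 2/7 = 2/21; these sum to 13/66.
Therefore the posterior P(urn B | data) = (1/14) / (13/66) = 33/91.

0.3626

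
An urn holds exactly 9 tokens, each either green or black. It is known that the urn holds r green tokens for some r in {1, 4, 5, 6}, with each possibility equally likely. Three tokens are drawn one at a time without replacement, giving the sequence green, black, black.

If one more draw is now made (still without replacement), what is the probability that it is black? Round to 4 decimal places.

0.5259

Compute the likelihood of the observed sequence for each case: P(data | r = 1) = (1/9)(8/8)(7/7) = 1/9; P(data | r = 4) = (4/9)(5/8)(4/7) = 10/63; P(data | r = 5) = (5/9)(4/8)(3/7) = 5/42; P(data | r = 6) = (6/9)(3/8)(2/7) = 1/14.
Weighting by the prior gives 1/4 · 1/9 = 1/36, 1/4 · 10/63 = 5/126, 1/4 · 5/42 = 5/168, 1/4 · 1/14 = 1/56; summing to 29/252.
Dividing through by the total gives posterior P(r = 1 | data) = 7/29, P(r = 4 | data) = 10/29, P(r = 5 | data) = 15/58, P(r = 6 | data) = 9/58.
So P(black next | data) = Σ P(black next | H) P(H | data) = (1)(7/29) + (1/2)(10/29) + (1/3)(15/58) + (1/6)(9/58) = 61/116.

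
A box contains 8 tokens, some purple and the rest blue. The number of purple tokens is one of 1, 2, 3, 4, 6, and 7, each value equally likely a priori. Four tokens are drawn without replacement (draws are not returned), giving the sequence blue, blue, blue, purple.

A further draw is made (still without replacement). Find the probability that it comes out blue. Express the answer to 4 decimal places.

0.6942

Compute the likelihood of the observed sequence for each case: P(data | r = 1) = (7/8)(6/7)(5/6)(1/5) = 0.125; P(data | r = 2) = (6/8)(5/7)(4/6)(2/5) = 0.14286; P(data | r = 3) = (5/8)(4/7)(3/6)(3/5) = 0.10714; P(data | r = 4) = (4/8)(3/7)(2/6)(4/5) = 0.057143; P(data | r = 6) = (2/8)(1/7)(0/6) = 0; P(data | r = 7) = (1/8)(0/7) = 0.
Weighting by the prior gives 1/6 · 0.125 = 0.020833, 1/6 · 0.14286 = 0.02381, 1/6 · 0.10714 = 0.017857, 1/6 · 0.057143 = 0.0095238, 1/6 · 0 = 0, 1/6 · 0 = 0; summing to 0.072024.
The posterior is then P(r = 1 | data) = 0.28926, P(r = 2 | data) = 0.33058, P(r = 3 | data) = 0.24793, P(r = 4 | data) = 0.13223, P(r = 6 | data) = 0, P(r = 7 | data) = 0.
Averaging over the posterior, P(blue next | data) = (1)(0.28926) + (3/4)(0.33058) + (1/2)(0.24793) + (1/4)(0.13223) = 0.69421.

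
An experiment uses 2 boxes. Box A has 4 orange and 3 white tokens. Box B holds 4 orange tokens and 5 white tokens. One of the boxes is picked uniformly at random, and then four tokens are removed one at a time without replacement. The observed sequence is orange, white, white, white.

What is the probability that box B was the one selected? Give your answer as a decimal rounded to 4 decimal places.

0.7353

For each hypothesis, P(data | H) works out to: P(data | box A) = (4/7)(3/6)(2/5)(1/4) = 1/35; P(data | box B) = (4/9)(5/8)(4/7)(3/6) = 5/63.
Weighting by the prior gives 1/2 · 1/35 = 1/70, 1/2 · 5/63 = 5/126; summing to 17/315.
Hence P(box B | data) = (5/126) / (17/315) = 25/34.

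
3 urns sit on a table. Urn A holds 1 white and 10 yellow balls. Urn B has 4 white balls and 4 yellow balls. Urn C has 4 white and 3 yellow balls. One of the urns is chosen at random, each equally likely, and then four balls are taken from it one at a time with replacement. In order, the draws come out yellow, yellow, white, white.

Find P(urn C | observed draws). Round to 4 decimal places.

0.4638

The likelihood of the observed sequence under each hypothesis: P(data | urn A) = (10/11)(10/11)(1/11)(1/11) = 0.0068301; P(data | urn B) = (4/8)(4/8)(4/8)(4/8) = 0.0625; P(data | urn C) = (3/7)(3/7)(4/7)(4/7) = 0.059975.
The prior-weighted likelihoods are 1/3 · 0.0068301 = 0.0022767, 1/3 · 0.0625 = 0.020833, 1/3 · 0.059975 = 0.019992; these sum to 0.043102.
By Bayes' rule, P(urn C | data) = (0.019992) / (0.043102) = 0.46383.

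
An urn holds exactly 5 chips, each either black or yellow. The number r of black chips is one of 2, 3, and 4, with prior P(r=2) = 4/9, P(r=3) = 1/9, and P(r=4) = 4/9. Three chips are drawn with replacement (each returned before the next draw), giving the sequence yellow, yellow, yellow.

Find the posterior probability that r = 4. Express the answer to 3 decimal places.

0.033

Compute the likelihood of the observed sequence for each case: P(data | r = 2) = (3/5)(3/5)(3/5) = 0.216; P(data | r = 3) = (2/5)(2/5)(2/5) = 0.064; P(data | r = 4) = (1/5)(1/5)(1/5) = 0.008.
The prior-weighted likelihoods are 4/9 · 0.216 = 0.096, 1/9 · 0.064 = 0.0071111, 4/9 · 0.008 = 0.0035556; summing to 0.10667.
Hence P(r = 4 | data) = (0.0035556) / (0.10667) = 0.033333.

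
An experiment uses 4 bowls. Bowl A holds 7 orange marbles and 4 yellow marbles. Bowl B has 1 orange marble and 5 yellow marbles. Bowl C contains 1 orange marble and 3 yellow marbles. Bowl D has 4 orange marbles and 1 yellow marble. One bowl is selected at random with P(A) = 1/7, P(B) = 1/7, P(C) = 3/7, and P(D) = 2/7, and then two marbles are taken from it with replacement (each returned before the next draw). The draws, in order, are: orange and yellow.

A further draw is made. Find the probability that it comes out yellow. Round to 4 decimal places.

Compute the likelihood of the observed sequence for each case: P(data | bowl A) = (7/11)(4/11) = 0.2314; P(data | bowl B) = (1/6)(5/6) = 0.13889; P(data | bowl C) = (1/4)(3/4) = 0.1875; P(data | bowl D) = (4/5)(1/5) = 0.16.
Multiplying each by its prior: 1/7 · 0.2314 = 0.033058, 1/7 · 0.13889 = 0.019841, 3/7 · 0.1875 = 0.080357, 2/7 · 0.16 = 0.045714; these sum to 0.17897.
Dividing through by the total gives posterior P(bowl A | data) = 0.18471, P(bowl B | data) = 0.11086, P(bowl C | data) = 0.449, P(bowl D | data) = 0.25543.
Averaging over the posterior, P(yellow next | data) = (4/11)(0.18471) + (5/6)(0.11086) + (3/4)(0.449) + (1/5)(0.25543) = 0.54739.

0.5474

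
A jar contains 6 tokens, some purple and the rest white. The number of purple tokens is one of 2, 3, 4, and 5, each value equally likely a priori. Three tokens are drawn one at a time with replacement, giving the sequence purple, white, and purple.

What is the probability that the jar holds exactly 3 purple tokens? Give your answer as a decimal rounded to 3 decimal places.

0.270

For each hypothesis, P(data | H) works out to: P(data | r = 2) = (2/6)(4/6)(2/6) = 2/27; P(data | r = 3) = (3/6)(3/6)(3/6) = 1/8; P(data | r = 4) = (4/6)(2/6)(4/6) = 4/27; P(data | r = 5) = (5/6)(1/6)(5/6) = 25/216.
Multiplying each by its prior: 1/4 · 2/27 = 1/54, 1/4 · 1/8 = 1/32, 1/4 · 4/27 = 1/27, 1/4 · 25/216 = 25/864; with total 25/216.
Therefore the posterior P(r = 3 | data) = (1/32) / (25/216) = 27/100.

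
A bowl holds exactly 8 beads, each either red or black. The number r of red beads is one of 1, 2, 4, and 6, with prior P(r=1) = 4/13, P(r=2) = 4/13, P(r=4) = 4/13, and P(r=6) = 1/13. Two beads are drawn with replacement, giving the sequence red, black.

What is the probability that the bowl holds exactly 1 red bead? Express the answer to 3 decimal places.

0.184

Under each hypothesis, the probability of the observed sequence is: P(data | r = 1) = (1/8)(7/8) = 7/64; P(data | r = 2) = (2/8)(6/8) = 3/16; P(data | r = 4) = (4/8)(4/8) = 1/4; P(data | r = 6) = (6/8)(2/8) = 3/16.
The prior-weighted likelihoods are 4/13 · 7/64 = 7/208, 4/13 · 3/16 = 3/52, 4/13 · 1/4 = 1/13, 1/13 · 3/16 = 3/208; summing to 19/104.
Hence P(r = 1 | data) = (7/208) / (19/104) = 7/38.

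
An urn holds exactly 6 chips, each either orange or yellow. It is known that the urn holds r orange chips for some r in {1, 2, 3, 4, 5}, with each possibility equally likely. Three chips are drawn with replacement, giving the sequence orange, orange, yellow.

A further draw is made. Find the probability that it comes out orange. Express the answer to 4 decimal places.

For each hypothesis, P(data | H) works out to: P(data | r = 1) = (1/6)(1/6)(5/6) = 5/216; P(data | r = 2) = (2/6)(2/6)(4/6) = 2/27; P(data | r = 3) = (3/6)(3/6)(3/6) = 1/8; P(data | r = 4) = (4/6)(4/6)(2/6) = 4/27; P(data | r = 5) = (5/6)(5/6)(1/6) = 25/216.
Weighting by the prior gives 1/5 · 5/216 = 1/216, 1/5 · 2/27 = 2/135, 1/5 · 1/8 = 1/40, 1/5 · 4/27 = 4/135, 1/5 · 25/216 = 5/216; summing to 7/72.
Normalising, the posterior is P(r = 1 | data) = 1/21, P(r = 2 | data) = 16/105, P(r = 3 | data) = 9/35, P(r = 4 | data) = 32/105, P(r = 5 | data) = 5/21.
Averaging over the posterior, P(orange next | data) = (1/6)(1/21) + (1/3)(16/105) + (1/2)(9/35) + (2/3)(32/105) + (5/6)(5/21) = 53/90.

0.5889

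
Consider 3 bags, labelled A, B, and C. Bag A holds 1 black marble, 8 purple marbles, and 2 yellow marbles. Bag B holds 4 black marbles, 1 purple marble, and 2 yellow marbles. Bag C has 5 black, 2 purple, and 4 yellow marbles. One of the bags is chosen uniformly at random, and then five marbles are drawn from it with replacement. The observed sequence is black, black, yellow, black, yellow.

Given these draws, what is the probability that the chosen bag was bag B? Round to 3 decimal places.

0.550

Under each hypothesis, the probability of the observed sequence is: P(data | bag A) = (1/11)(1/11)(2/11)(1/11)(2/11) = 2.4837e-05; P(data | bag B) = (4/7)(4/7)(2/7)(4/7)(2/7) = 0.015232; P(data | bag C) = (5/11)(5/11)(4/11)(5/11)(4/11) = 0.012418.
Multiplying each by its prior: 1/3 · 2.4837e-05 = 8.279e-06, 1/3 · 0.015232 = 0.0050772, 1/3 · 0.012418 = 0.0041395; with total 0.009225.
Hence P(bag B | data) = (0.0050772) / (0.009225) = 0.55038.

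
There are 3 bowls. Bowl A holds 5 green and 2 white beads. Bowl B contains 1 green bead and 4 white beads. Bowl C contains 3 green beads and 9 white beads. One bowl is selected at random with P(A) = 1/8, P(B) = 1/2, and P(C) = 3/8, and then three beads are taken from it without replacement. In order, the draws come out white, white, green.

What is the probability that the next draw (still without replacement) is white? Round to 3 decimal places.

0.883

The likelihood of the observed sequence under each hypothesis: P(data | bowl A) = (2/7)(1/6)(5/5) = 0.047619; P(data | bowl B) = (4/5)(3/4)(1/3) = 0.2; P(data | bowl C) = (9/12)(8/11)(3/10) = 0.16364.
The prior-weighted likelihoods are 1/8 · 0.047619 = 0.0059524, 1/2 · 0.2 = 0.1, 3/8 · 0.16364 = 0.061364; summing to 0.16732.
The posterior is then P(bowl A | data) = 0.035576, P(bowl B | data) = 0.59767, P(bowl C | data) = 0.36675.
So P(white next | data) = Σ P(white next | H) P(H | data) = (0)(0.035576) + (1)(0.59767) + (7/9)(0.36675) = 0.88292.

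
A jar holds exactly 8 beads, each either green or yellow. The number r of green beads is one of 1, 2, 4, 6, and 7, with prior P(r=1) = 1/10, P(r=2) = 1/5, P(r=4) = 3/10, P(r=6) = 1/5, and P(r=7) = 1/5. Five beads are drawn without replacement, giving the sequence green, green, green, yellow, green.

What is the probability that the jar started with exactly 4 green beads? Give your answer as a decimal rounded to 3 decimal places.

0.085

Compute the likelihood of the observed sequence for each case: P(data | r = 1) = (1/8)(0/7) = 0; P(data | r = 2) = (2/8)(1/7)(0/6) = 0; P(data | r = 4) = (4/8)(3/7)(2/6)(4/5)(1/4) = 0.014286; P(data | r = 6) = (6/8)(5/7)(4/6)(2/5)(3/4) = 0.10714; P(data | r = 7) = (7/8)(6/7)(5/6)(1/5)(4/4) = 0.125.
Multiplying each by its prior: 1/10 · 0 = 0, 1/5 · 0 = 0, 3/10 · 0.014286 = 0.0042857, 1/5 · 0.10714 = 0.021429, 1/5 · 0.125 = 0.025; summing to 0.050714.
By Bayes' rule, P(r = 4 | data) = (0.0042857) / (0.050714) = 0.084507.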